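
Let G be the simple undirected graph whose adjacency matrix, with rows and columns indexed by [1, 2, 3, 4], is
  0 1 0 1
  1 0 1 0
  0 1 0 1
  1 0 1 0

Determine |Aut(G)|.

G is 2-regular and bipartite on 2^2 = 4 vertices with girth 4; it is the hypercube graph Q_2. Aut(Q_2) consists of the signed permutations of the 2 coordinate axes: 2! permutations times 2^2 sign flips, so |Aut| = 2^2·2! = 8.

8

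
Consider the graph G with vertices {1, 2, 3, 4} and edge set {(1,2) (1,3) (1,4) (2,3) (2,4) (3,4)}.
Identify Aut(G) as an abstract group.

Every vertex has degree 3, so G is the complete graph K_4. Every bijection on the vertex set is an automorphism of K_4; hence Aut(K_4) ≅ S_4, order 24.

S_4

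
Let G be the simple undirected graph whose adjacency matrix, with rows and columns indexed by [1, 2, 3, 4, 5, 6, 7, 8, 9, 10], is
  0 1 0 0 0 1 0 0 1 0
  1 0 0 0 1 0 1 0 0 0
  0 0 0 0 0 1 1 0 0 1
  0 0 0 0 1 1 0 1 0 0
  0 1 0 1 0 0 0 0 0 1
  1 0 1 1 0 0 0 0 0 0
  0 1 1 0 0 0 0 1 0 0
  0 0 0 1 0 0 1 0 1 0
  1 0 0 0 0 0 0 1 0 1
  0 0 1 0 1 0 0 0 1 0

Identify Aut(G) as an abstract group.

S_5

G is 3-regular on 10 vertices with no triangles and no 4-cycles (girth 5): this is the Petersen graph. It is a classical fact that the Petersen graph has automorphism group S_5 (order 120), arising from its description as the Kneser graph K(5,2).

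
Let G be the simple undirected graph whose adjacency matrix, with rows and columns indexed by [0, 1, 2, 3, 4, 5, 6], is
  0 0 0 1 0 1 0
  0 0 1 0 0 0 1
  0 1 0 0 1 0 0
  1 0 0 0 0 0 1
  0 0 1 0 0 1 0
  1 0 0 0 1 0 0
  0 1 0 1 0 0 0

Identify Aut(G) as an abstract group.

the dihedral group of order 14

G is 2-regular and connected on 7 vertices, i.e. the cycle C_7. C_7 has 7 rotations and 7 reflections, so Aut(C_7) ≅ D_7 of order 14.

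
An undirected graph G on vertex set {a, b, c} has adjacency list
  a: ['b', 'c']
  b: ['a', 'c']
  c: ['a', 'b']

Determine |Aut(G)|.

All 3 vertices are pairwise adjacent: G = K_3. Every bijection on the vertex set is an automorphism of K_3; hence Aut(K_3) ≅ S_3, order 6.

6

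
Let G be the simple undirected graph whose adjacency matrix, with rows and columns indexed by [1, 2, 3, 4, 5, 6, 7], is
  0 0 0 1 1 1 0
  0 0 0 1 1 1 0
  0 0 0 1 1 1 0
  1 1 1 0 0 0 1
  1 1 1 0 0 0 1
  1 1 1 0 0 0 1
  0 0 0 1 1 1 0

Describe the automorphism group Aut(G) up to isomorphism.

S_3 × S_4

The vertices split by degree into {4, 5, 6} (degree 4) and {1, 2, 3, 7} (degree 3); every edge runs between the two parts, so G is the complete bipartite graph K_{3,4}. The parts have unequal sizes, so no automorphism swaps them; each part is permuted independently, giving S_3 × S_4 of order 3!·4! = 144.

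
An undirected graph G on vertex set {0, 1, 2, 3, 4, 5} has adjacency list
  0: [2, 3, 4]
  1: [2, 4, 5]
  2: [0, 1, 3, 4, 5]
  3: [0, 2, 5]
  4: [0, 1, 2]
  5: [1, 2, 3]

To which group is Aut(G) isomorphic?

the dihedral group of order 10

Vertex 2 is the unique vertex of degree 5; the remaining 5 vertices each have degree 3 and induce a cycle, so G is the wheel on 6 vertices with hub 2. With the hub fixed, the remaining symmetry is that of the rim cycle C_5, giving the dihedral group D_5.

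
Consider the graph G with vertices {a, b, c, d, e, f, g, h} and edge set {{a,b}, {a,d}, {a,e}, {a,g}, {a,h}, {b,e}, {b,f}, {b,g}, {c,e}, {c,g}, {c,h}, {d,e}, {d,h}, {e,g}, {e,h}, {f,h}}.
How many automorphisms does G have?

1

Degrees alone do not determine every vertex (e.g. a and h both have degree 5), but their neighbour-degree multisets differ: N(a) has degrees [3, 4, 4, 5, 6] while N(h) has degrees [2, 3, 3, 5, 6]. Repeating this refinement separates all vertices, so the only automorphism is the identity.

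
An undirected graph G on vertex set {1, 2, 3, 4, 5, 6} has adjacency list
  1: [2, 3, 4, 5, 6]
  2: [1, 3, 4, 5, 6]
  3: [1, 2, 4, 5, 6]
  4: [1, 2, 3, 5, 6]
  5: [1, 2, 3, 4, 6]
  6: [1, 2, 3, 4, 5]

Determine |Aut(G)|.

720

All 6 vertices are pairwise adjacent: G = K_6. Every bijection on the vertex set is an automorphism of K_6; hence Aut(K_6) ≅ S_6, order 720.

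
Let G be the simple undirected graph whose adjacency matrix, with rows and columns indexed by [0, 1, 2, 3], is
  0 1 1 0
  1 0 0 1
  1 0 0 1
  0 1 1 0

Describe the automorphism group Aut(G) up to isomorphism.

D_4

G is 2-regular and bipartite on 2^2 = 4 vertices with girth 4; it is the hypercube graph Q_2. Aut(Q_2) consists of the signed permutations of the 2 coordinate axes: 2! permutations times 2^2 sign flips, so |Aut| = 2^2·2! = 8.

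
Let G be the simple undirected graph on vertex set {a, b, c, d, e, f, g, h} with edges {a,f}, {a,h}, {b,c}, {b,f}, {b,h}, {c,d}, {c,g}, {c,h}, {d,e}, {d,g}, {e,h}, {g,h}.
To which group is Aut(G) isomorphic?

Degrees alone do not determine every vertex (e.g. a and e both have degree 2), but their neighbour-degree multisets differ: N(a) has degrees [2, 5] while N(e) has degrees [3, 5]. Repeating this refinement separates all vertices, so the only automorphism is the identity.

1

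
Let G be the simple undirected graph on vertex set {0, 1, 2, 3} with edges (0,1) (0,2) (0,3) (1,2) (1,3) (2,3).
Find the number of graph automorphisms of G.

Every vertex has degree 3, so G is the complete graph K_4. Every bijection on the vertex set is an automorphism of K_4; hence Aut(K_4) ≅ S_4, order 24.

24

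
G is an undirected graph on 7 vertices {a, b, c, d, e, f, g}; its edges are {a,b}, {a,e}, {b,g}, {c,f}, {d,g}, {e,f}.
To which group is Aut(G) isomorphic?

The degree sequence is [2, 2, 1, 1, 2, 2, 2]; the two degree-1 vertices c and d are the ends of a path, so G = P_7. A path has exactly one nontrivial symmetry — reversal — giving Aut(G) of order 2.

C_2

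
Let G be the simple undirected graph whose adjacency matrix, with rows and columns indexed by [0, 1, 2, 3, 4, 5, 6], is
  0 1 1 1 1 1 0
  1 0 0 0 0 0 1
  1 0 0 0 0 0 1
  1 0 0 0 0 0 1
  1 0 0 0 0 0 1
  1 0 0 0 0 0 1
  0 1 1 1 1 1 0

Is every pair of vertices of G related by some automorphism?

Automorphisms preserve degree, but G has vertices of degree 2 and vertices of degree 5; no automorphism maps one to the other, so G is not vertex-transitive.

No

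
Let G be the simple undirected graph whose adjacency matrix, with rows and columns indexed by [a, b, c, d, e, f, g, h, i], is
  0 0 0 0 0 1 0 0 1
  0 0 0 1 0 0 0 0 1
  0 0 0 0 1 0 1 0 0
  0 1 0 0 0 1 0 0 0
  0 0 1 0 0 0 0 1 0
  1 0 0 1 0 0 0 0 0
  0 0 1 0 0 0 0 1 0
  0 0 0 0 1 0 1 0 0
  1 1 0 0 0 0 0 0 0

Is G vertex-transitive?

No

G has two connected components, {a, b, d, f, i} and {c, e, g, h}; each is 2-regular, so G = C_5 ⊔ C_4. The orbit of a under Aut(G) is {a, b, d, f, i}, which does not contain c, so G is not vertex-transitive.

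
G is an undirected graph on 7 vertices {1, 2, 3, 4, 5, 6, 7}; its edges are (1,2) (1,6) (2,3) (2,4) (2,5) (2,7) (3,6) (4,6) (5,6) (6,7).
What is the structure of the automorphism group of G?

The vertices split by degree into {2, 6} (degree 5) and {1, 3, 4, 5, 7} (degree 2); every edge runs between the two parts, so G is the complete bipartite graph K_{2,5}. The parts have unequal sizes, so no automorphism swaps them; each part is permuted independently, giving S_5 × S_2 of order 5!·2! = 240.

S_5 × S_2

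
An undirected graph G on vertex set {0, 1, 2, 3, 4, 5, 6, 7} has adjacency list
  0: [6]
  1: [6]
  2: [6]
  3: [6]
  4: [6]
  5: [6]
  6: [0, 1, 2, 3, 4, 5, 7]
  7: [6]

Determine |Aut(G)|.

5040

Vertex 6 has degree 7 and every other vertex has degree 1, so G is the star K_{1,7} with centre 6. Any automorphism fixes the centre and permutes the 7 leaves freely, so Aut(G) ≅ S_7 of order 7! = 5040.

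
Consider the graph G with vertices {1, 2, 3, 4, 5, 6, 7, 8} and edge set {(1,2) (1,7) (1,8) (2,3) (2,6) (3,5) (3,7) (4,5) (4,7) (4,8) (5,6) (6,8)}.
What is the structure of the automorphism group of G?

the hyperoctahedral group B_3

G is 3-regular and bipartite on 2^3 = 8 vertices with girth 4; it is the hypercube graph Q_3. Aut(Q_3) consists of the signed permutations of the 3 coordinate axes: 3! permutations times 2^3 sign flips, so |Aut| = 2^3·3! = 48.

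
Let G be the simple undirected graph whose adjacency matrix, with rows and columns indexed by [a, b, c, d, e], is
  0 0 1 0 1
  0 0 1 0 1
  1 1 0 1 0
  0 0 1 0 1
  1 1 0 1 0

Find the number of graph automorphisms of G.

The vertices split by degree into {c, e} (degree 3) and {a, b, d} (degree 2); every edge runs between the two parts, so G is the complete bipartite graph K_{2,3}. The parts have unequal sizes, so no automorphism swaps them; each part is permuted independently, giving S_2 × S_3 of order 2!·3! = 12.

12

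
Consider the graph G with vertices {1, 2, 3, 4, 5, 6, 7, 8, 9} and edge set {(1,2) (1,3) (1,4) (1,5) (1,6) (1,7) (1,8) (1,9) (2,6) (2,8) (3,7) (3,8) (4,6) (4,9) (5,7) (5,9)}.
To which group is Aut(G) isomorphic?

the dihedral group of order 16

Vertex 1 is the unique vertex of degree 8; the remaining 8 vertices each have degree 3 and induce a cycle, so G is the wheel on 9 vertices with hub 1. Every automorphism fixes the hub and acts on the rim 8-cycle, so Aut(G) ≅ Aut(C_8) = D_8 of order 16.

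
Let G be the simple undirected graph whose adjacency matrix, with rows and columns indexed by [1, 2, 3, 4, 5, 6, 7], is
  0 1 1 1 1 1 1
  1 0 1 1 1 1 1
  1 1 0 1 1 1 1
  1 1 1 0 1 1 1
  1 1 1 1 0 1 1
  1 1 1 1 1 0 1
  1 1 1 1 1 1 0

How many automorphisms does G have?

5040

All 7 vertices are pairwise adjacent: G = K_7. Every bijection on the vertex set is an automorphism of K_7; hence Aut(K_7) ≅ S_7, order 5040.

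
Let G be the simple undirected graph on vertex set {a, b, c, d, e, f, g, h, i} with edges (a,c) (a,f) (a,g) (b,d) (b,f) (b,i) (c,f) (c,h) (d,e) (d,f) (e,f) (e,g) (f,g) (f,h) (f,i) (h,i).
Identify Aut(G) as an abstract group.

the dihedral group of order 16

Vertex f is the unique vertex of degree 8; the remaining 8 vertices each have degree 3 and induce a cycle, so G is the wheel on 9 vertices with hub f. Every automorphism fixes the hub and acts on the rim 8-cycle, so Aut(G) ≅ Aut(C_8) = D_8 of order 16.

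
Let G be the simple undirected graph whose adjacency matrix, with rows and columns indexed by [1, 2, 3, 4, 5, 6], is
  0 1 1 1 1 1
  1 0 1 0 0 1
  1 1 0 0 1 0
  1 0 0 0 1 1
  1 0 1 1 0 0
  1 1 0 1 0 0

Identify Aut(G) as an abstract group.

Vertex 1 is the unique vertex of degree 5; the remaining 5 vertices each have degree 3 and induce a cycle, so G is the wheel on 6 vertices with hub 1. With the hub fixed, the remaining symmetry is that of the rim cycle C_5, giving the dihedral group D_5.

the dihedral group of order 10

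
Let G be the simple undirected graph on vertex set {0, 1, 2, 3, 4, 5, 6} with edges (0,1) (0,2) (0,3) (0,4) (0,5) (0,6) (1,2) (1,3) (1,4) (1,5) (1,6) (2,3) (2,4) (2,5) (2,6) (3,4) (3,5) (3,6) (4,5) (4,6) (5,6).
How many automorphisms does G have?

5040

All 7 vertices are pairwise adjacent: G = K_7. Every bijection on the vertex set is an automorphism of K_7; hence Aut(K_7) ≅ S_7, order 5040.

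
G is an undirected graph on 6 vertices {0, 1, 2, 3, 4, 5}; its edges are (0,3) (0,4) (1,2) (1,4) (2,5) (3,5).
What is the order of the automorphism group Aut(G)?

G is 2-regular and connected on 6 vertices, i.e. the cycle C_6. The automorphisms of the 6-cycle are exactly the symmetries of a regular 6-gon: the dihedral group D_6, |D_6| = 12.

12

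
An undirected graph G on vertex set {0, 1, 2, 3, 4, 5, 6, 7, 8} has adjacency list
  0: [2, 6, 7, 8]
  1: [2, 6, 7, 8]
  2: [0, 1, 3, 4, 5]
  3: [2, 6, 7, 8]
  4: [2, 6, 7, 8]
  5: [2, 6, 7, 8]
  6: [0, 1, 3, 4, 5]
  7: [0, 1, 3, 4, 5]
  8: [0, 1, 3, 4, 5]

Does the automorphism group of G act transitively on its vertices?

No

Automorphisms preserve degree, but G has vertices of degree 4 and vertices of degree 5; no automorphism maps one to the other, so G is not vertex-transitive.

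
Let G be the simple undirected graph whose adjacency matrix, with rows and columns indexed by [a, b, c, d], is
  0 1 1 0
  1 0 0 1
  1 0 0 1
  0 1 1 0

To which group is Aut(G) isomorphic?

the dihedral group of order 8

G is 2-regular and bipartite on 2^2 = 4 vertices with girth 4; it is the hypercube graph Q_2. Aut(Q_2) consists of the signed permutations of the 2 coordinate axes: 2! permutations times 2^2 sign flips, so |Aut| = 2^2·2! = 8.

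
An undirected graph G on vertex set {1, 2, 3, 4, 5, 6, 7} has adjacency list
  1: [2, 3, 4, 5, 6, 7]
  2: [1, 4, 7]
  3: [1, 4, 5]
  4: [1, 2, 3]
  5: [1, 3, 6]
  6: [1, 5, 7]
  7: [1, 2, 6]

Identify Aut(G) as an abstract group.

the dihedral group of order 12

Vertex 1 is the unique vertex of degree 6; the remaining 6 vertices each have degree 3 and induce a cycle, so G is the wheel on 7 vertices with hub 1. With the hub fixed, the remaining symmetry is that of the rim cycle C_6, giving the dihedral group D_6.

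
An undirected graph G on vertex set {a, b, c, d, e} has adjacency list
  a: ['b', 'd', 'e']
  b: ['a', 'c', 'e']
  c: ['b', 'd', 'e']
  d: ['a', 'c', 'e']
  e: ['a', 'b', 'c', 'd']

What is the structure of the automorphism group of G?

Vertex e is the unique vertex of degree 4; the remaining 4 vertices each have degree 3 and induce a cycle, so G is the wheel on 5 vertices with hub e. With the hub fixed, the remaining symmetry is that of the rim cycle C_4, giving the dihedral group D_4.

D_4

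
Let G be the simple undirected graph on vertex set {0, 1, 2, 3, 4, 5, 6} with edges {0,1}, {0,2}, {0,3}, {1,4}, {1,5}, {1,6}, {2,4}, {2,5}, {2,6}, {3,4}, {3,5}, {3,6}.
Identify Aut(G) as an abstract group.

The vertices split by degree into {1, 2, 3} (degree 4) and {0, 4, 5, 6} (degree 3); every edge runs between the two parts, so G is the complete bipartite graph K_{3,4}. The parts have unequal sizes, so no automorphism swaps them; each part is permuted independently, giving S_3 × S_4 of order 3!·4! = 144.

S_3 × S_4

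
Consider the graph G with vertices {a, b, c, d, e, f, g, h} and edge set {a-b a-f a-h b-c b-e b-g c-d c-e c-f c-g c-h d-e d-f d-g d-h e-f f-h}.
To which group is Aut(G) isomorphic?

The degree sequence is [3, 4, 6, 5, 4, 5, 3, 4]. Checking the degree-preserving permutations of the vertex set shows that none except the identity preserves every edge, so Aut(G) is trivial.

{e}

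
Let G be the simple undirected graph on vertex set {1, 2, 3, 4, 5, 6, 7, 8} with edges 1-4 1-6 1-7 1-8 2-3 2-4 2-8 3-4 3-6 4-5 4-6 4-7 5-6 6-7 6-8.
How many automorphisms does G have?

1

The degree sequence is [4, 3, 3, 6, 2, 6, 3, 3]. Checking the degree-preserving permutations of the vertex set shows that none except the identity preserves every edge, so Aut(G) is trivial.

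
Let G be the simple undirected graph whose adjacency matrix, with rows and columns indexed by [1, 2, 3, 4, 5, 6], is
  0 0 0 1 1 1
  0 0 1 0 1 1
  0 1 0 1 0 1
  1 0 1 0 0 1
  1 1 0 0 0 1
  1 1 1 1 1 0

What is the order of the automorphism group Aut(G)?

Vertex 6 is the unique vertex of degree 5; the remaining 5 vertices each have degree 3 and induce a cycle, so G is the wheel on 6 vertices with hub 6. Every automorphism fixes the hub and acts on the rim 5-cycle, so Aut(G) ≅ Aut(C_5) = D_5 of order 10.

10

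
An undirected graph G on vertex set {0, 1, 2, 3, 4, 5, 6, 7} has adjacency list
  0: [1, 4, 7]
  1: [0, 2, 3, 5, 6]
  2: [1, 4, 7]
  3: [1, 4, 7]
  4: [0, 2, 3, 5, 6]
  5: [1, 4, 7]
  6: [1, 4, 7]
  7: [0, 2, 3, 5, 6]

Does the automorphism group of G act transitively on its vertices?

No

Automorphisms preserve degree, but G has vertices of degree 3 and vertices of degree 5; no automorphism maps one to the other, so G is not vertex-transitive.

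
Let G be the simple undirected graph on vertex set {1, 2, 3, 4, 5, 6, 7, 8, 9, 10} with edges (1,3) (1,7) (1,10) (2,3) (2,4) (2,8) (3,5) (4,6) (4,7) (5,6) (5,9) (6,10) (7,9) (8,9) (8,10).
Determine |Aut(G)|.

G is 3-regular on 10 vertices with no triangles and no 4-cycles (girth 5): this is the Petersen graph. Viewing the Petersen graph as the Kneser graph K(5,2) — vertices are 2-subsets of {1,…,5}, edges join disjoint pairs — its automorphisms are exactly the permutations of the 5-element set, so Aut ≅ S_5 of order 120.

120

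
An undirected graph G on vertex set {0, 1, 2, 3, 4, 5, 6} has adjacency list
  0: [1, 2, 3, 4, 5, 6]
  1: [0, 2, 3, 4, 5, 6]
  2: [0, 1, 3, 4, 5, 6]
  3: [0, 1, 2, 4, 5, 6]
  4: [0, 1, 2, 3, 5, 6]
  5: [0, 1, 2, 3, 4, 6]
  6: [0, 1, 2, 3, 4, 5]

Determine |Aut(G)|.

5040

Every vertex has degree 6, so G is the complete graph K_7. Any permutation of the 7 vertices preserves K_7, so Aut(K_7) = S_7 of order 7! = 5040.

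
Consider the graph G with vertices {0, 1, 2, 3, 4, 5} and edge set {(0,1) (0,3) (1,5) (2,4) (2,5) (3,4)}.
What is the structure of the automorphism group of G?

D_6

G is 2-regular and connected on 6 vertices, i.e. the cycle C_6. The automorphisms of the 6-cycle are exactly the symmetries of a regular 6-gon: the dihedral group D_6, |D_6| = 12.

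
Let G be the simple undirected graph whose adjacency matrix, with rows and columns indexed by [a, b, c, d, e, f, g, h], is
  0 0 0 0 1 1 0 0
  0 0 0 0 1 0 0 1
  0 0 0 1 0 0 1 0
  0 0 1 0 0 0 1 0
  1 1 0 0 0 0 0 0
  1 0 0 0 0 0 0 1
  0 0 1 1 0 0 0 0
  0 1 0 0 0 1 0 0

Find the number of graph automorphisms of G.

60

G has two connected components, {a, b, e, f, h} and {c, d, g}; each is 2-regular, so G = C_5 ⊔ C_3. No automorphism exchanges components of different sizes, hence Aut(G) is the direct product D_5 × D_3, order 60.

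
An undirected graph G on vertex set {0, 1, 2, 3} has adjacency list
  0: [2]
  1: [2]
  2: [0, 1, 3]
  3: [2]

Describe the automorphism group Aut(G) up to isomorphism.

the symmetric group on 3 letters

Vertex 2 has degree 3 and every other vertex has degree 1, so G is the star K_{1,3} with centre 2. Any automorphism fixes the centre and permutes the 3 leaves freely, so Aut(G) ≅ S_3 of order 3! = 6.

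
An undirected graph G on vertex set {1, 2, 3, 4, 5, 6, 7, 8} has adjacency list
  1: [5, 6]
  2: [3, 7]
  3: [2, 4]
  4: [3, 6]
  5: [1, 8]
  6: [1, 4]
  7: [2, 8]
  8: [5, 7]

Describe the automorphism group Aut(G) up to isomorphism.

G is 2-regular and connected on 8 vertices, i.e. the cycle C_8. C_8 has 8 rotations and 8 reflections, so Aut(C_8) ≅ D_8 of order 16.

the dihedral group of order 16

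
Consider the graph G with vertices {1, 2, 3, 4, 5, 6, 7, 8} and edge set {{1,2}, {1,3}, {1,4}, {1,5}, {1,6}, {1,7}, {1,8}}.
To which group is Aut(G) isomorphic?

Vertex 1 has degree 7 and every other vertex has degree 1, so G is the star K_{1,7} with centre 1. The 7 leaves are pairwise interchangeable while the centre is fixed, giving Aut(G) = S_7.

S_7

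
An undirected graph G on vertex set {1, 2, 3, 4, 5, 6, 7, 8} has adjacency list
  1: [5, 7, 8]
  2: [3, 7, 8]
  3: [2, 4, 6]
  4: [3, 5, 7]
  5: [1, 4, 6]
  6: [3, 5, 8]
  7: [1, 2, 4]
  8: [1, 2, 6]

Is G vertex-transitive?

G is 3-regular and bipartite on 2^3 = 8 vertices with girth 4; it is the hypercube graph Q_3. Aut(Q_3) consists of the signed permutations of the 3 coordinate axes: 3! permutations times 2^3 sign flips, so |Aut| = 2^3·3! = 48. Under this action every vertex can be carried to every other, so G is vertex-transitive.

Yes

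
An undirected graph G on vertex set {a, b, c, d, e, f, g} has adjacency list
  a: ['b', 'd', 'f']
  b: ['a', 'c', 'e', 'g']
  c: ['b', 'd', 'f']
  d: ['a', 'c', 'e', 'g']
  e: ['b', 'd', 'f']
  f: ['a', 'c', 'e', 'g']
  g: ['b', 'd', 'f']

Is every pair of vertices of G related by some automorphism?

Automorphisms preserve degree, but G has vertices of degree 3 and vertices of degree 4; no automorphism maps one to the other, so G is not vertex-transitive.

No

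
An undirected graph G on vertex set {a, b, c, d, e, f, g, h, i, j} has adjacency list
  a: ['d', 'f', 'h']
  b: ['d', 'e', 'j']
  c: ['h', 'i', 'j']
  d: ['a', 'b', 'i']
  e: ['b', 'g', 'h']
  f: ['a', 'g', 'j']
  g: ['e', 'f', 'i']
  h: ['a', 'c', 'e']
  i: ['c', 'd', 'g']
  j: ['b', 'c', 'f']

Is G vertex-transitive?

G is 3-regular on 10 vertices with no triangles and no 4-cycles (girth 5): this is the Petersen graph. Viewing the Petersen graph as the Kneser graph K(5,2) — vertices are 2-subsets of {1,…,5}, edges join disjoint pairs — its automorphisms are exactly the permutations of the 5-element set, so Aut ≅ S_5 of order 120. This group acts transitively on the 10 vertices.

Yes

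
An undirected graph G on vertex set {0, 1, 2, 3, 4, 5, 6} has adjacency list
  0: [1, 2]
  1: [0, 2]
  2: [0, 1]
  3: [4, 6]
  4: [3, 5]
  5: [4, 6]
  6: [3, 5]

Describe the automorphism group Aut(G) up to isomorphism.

D_3 × D_4

G has two connected components, {3, 4, 5, 6} and {0, 1, 2}; each is 2-regular, so G = C_4 ⊔ C_3. No automorphism exchanges components of different sizes, hence Aut(G) is the direct product D_3 × D_4, order 48.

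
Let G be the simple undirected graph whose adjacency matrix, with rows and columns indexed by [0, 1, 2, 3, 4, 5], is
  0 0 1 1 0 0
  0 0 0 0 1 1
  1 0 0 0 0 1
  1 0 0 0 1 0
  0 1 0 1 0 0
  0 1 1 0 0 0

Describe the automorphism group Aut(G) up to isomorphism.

the dihedral group of order 12

Every vertex has degree 2 and the graph is connected, so G is the 6-cycle C_6. The automorphisms of the 6-cycle are exactly the symmetries of a regular 6-gon: the dihedral group D_6, |D_6| = 12.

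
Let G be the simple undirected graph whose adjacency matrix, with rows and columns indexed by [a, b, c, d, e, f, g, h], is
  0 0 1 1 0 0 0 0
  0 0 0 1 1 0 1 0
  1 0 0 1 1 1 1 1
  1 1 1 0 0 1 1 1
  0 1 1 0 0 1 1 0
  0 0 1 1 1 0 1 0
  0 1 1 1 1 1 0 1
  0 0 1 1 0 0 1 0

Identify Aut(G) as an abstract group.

1

Degrees alone do not determine every vertex (e.g. b and h both have degree 3), but their neighbour-degree multisets differ: N(b) has degrees [4, 6, 6] while N(h) has degrees [6, 6, 6]. Repeating this refinement separates all vertices, so the only automorphism is the identity.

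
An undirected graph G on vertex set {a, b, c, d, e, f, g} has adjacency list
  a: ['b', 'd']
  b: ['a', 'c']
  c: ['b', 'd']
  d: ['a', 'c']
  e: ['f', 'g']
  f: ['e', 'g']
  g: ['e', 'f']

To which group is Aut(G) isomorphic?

D_4 × D_3

G has two connected components, {a, b, c, d} and {e, f, g}; each is 2-regular, so G = C_4 ⊔ C_3. No automorphism exchanges components of different sizes, hence Aut(G) is the direct product D_4 × D_3, order 48.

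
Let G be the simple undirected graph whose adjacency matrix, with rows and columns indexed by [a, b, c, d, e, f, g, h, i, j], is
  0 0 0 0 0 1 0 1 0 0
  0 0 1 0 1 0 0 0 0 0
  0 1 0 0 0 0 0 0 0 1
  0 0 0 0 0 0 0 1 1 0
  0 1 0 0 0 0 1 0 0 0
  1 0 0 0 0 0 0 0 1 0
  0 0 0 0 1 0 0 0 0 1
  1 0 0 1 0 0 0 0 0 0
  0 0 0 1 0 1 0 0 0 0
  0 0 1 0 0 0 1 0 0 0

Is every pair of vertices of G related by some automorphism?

Yes

G has two connected components, {a, d, f, h, i} and {b, c, e, g, j}; each is 2-regular, so G = C_5 ⊔ C_5. Aut of a disjoint union of two copies of C_5 is the wreath product D_5 ≀ Z_2, of order 2·10² = 200. This group acts transitively on the 10 vertices.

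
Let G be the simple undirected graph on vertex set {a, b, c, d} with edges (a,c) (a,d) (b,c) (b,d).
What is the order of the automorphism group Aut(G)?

8

G is 2-regular and bipartite on 2^2 = 4 vertices with girth 4; it is the hypercube graph Q_2. The symmetry group of the 2-cube is the hyperoctahedral group B_2 = Z_2 ≀ S_2, of order 2^2·2! = 8.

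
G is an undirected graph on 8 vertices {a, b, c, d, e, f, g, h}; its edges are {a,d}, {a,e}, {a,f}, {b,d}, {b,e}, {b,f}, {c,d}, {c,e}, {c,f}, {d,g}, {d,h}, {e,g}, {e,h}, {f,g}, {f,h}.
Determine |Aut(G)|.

The vertices split by degree into {d, e, f} (degree 5) and {a, b, c, g, h} (degree 3); every edge runs between the two parts, so G is the complete bipartite graph K_{3,5}. The parts have unequal sizes, so no automorphism swaps them; each part is permuted independently, giving S_3 × S_5 of order 3!·5! = 720.

720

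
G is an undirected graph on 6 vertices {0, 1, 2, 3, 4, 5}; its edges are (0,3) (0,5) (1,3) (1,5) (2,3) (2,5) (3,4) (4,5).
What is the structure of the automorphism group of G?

The vertices split by degree into {3, 5} (degree 4) and {0, 1, 2, 4} (degree 2); every edge runs between the two parts, so G is the complete bipartite graph K_{2,4}. The parts have unequal sizes, so no automorphism swaps them; each part is permuted independently, giving S_2 × S_4 of order 2!·4! = 48.

S_2 × S_4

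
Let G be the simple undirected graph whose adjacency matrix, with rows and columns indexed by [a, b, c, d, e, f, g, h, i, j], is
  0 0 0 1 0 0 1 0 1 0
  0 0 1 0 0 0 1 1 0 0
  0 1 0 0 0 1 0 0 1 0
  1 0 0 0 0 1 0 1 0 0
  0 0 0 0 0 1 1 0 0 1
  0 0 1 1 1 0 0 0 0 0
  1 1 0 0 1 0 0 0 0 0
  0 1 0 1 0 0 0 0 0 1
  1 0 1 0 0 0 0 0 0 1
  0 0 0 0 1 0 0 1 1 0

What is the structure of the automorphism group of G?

S_5

G is 3-regular on 10 vertices with no triangles and no 4-cycles (girth 5): this is the Petersen graph. It is a classical fact that the Petersen graph has automorphism group S_5 (order 120), arising from its description as the Kneser graph K(5,2).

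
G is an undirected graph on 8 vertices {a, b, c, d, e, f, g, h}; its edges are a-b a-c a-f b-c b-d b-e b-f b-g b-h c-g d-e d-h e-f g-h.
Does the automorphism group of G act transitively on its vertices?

Vertex b is the only vertex of degree 7, so every automorphism fixes it; G is not vertex-transitive.

No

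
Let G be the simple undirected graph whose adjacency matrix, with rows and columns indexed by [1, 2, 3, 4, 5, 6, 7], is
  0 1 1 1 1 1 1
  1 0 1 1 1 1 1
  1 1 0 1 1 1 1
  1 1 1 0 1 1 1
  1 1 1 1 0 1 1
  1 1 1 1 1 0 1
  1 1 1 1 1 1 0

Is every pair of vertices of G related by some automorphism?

Yes

Every vertex has degree 6, so G is the complete graph K_7. Every bijection on the vertex set is an automorphism of K_7; hence Aut(K_7) ≅ S_7, order 5040. Under this action every vertex can be carried to every other, so G is vertex-transitive.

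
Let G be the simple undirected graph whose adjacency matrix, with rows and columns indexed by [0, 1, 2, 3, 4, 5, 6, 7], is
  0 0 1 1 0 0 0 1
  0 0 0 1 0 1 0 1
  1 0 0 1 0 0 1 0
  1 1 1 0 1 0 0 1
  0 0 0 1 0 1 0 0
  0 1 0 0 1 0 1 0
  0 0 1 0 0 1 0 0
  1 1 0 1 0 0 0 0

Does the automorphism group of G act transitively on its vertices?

No

Vertex 3 is the only vertex of degree 5, so every automorphism fixes it; G is not vertex-transitive.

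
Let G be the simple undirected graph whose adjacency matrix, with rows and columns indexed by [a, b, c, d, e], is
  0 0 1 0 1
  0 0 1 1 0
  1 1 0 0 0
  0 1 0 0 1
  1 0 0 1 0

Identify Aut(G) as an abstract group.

the dihedral group of order 10

G is 2-regular and connected on 5 vertices, i.e. the cycle C_5. C_5 has 5 rotations and 5 reflections, so Aut(C_5) ≅ D_5 of order 10.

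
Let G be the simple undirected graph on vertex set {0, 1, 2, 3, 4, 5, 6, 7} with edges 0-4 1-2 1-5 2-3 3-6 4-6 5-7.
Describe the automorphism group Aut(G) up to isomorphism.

The degree sequence is [1, 2, 2, 2, 2, 2, 2, 1]; the two degree-1 vertices 0 and 7 are the ends of a path, so G = P_8. A path has exactly one nontrivial symmetry — reversal — giving Aut(G) of order 2.

the cyclic group of order 2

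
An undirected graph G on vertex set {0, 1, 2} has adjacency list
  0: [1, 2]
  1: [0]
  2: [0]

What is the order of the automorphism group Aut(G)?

2

The degree sequence is [2, 1, 1]; the two degree-1 vertices 1 and 2 are the ends of a path, so G = P_3. A path has exactly one nontrivial symmetry — reversal — giving Aut(G) of order 2.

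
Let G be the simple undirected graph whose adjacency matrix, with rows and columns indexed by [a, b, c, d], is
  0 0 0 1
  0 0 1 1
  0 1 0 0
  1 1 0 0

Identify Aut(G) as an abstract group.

The degree sequence is [1, 2, 1, 2]; the two degree-1 vertices a and c are the ends of a path, so G = P_4. The only nontrivial automorphism of a path is the end-to-end reflection, so Aut(G) ≅ Z_2.

the cyclic group of order 2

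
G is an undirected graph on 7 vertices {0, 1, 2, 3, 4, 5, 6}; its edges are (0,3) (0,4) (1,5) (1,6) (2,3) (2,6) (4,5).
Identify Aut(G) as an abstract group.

G is 2-regular and connected on 7 vertices, i.e. the cycle C_7. C_7 has 7 rotations and 7 reflections, so Aut(C_7) ≅ D_7 of order 14.

D_7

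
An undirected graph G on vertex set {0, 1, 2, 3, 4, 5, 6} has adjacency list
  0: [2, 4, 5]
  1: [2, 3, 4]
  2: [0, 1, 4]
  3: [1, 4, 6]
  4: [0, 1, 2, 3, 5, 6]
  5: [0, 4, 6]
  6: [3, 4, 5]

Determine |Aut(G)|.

12

Vertex 4 is the unique vertex of degree 6; the remaining 6 vertices each have degree 3 and induce a cycle, so G is the wheel on 7 vertices with hub 4. Every automorphism fixes the hub and acts on the rim 6-cycle, so Aut(G) ≅ Aut(C_6) = D_6 of order 12.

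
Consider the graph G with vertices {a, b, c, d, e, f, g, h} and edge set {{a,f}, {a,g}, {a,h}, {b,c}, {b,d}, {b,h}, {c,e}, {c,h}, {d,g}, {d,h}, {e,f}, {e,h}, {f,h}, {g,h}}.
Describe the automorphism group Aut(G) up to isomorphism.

D_7

Vertex h is the unique vertex of degree 7; the remaining 7 vertices each have degree 3 and induce a cycle, so G is the wheel on 8 vertices with hub h. Every automorphism fixes the hub and acts on the rim 7-cycle, so Aut(G) ≅ Aut(C_7) = D_7 of order 14.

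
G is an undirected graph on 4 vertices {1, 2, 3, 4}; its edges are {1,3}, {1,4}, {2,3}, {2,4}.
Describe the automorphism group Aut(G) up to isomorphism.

G is 2-regular and bipartite with parts {3, 4} and {1, 2} (each part is independent and every cross-pair is an edge), so G = K_{2,2}. Aut(K_{2,2}) is the wreath product S_2 ≀ Z_2: permute within each part, then optionally swap the parts; |Aut| = 2·(2!)² = 8.

S_2 ≀ Z_2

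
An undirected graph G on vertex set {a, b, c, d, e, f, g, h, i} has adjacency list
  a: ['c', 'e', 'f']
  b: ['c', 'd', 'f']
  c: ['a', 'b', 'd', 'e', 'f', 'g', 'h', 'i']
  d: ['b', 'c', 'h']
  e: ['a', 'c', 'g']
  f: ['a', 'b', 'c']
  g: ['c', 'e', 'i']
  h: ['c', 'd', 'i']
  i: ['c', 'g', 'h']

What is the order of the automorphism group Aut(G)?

16

Vertex c is the unique vertex of degree 8; the remaining 8 vertices each have degree 3 and induce a cycle, so G is the wheel on 9 vertices with hub c. Every automorphism fixes the hub and acts on the rim 8-cycle, so Aut(G) ≅ Aut(C_8) = D_8 of order 16.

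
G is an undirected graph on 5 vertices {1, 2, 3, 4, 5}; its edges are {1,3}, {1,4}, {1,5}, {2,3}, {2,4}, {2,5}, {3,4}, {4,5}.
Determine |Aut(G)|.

8

Vertex 4 is the unique vertex of degree 4; the remaining 4 vertices each have degree 3 and induce a cycle, so G is the wheel on 5 vertices with hub 4. Every automorphism fixes the hub and acts on the rim 4-cycle, so Aut(G) ≅ Aut(C_4) = D_4 of order 8.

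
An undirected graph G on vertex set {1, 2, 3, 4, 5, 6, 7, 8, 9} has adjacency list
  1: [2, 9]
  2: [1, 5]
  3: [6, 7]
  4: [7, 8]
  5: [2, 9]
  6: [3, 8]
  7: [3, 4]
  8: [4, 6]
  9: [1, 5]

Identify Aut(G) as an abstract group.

G has two connected components, {3, 4, 6, 7, 8} and {1, 2, 5, 9}; each is 2-regular, so G = C_5 ⊔ C_4. The components are non-isomorphic (different sizes), so Aut(G) = Aut(C_4) × Aut(C_5) = D_4 × D_5 of order 8·10 = 80.

D_4 × D_5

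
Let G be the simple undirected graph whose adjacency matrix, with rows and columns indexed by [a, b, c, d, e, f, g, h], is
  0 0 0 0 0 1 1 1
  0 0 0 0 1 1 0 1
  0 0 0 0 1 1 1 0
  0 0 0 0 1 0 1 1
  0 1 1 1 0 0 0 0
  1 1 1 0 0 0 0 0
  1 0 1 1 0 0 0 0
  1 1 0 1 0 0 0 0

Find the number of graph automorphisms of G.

48

G is 3-regular and bipartite on 2^3 = 8 vertices with girth 4; it is the hypercube graph Q_3. Aut(Q_3) consists of the signed permutations of the 3 coordinate axes: 3! permutations times 2^3 sign flips, so |Aut| = 2^3·3! = 48.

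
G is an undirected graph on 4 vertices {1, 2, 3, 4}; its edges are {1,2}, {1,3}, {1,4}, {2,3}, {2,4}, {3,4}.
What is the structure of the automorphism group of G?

All 4 vertices are pairwise adjacent: G = K_4. Every bijection on the vertex set is an automorphism of K_4; hence Aut(K_4) ≅ S_4, order 24.

the symmetric group on 4 letters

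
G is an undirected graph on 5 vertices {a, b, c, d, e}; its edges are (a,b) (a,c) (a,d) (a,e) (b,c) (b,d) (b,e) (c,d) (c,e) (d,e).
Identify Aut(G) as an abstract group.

S_5

All 5 vertices are pairwise adjacent: G = K_5. Every bijection on the vertex set is an automorphism of K_5; hence Aut(K_5) ≅ S_5, order 120.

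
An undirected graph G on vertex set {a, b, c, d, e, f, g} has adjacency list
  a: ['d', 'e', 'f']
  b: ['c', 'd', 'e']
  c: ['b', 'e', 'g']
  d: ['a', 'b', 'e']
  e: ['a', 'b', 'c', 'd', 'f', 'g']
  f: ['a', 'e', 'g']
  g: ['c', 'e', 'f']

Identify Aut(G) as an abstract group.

the dihedral group of order 12

Vertex e is the unique vertex of degree 6; the remaining 6 vertices each have degree 3 and induce a cycle, so G is the wheel on 7 vertices with hub e. Every automorphism fixes the hub and acts on the rim 6-cycle, so Aut(G) ≅ Aut(C_6) = D_6 of order 12.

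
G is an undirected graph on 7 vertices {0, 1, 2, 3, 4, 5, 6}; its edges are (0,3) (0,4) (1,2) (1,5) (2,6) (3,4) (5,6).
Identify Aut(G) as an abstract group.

D_4 × D_3

G has two connected components, {1, 2, 5, 6} and {0, 3, 4}; each is 2-regular, so G = C_4 ⊔ C_3. The components are non-isomorphic (different sizes), so Aut(G) = Aut(C_4) × Aut(C_3) = D_4 × D_3 of order 8·6 = 48.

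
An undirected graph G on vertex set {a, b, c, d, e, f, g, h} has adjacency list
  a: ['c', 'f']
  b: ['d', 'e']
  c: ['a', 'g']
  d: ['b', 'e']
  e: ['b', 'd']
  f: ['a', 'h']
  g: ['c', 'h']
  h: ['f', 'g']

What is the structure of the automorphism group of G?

D_3 × D_5

G has two connected components, {a, c, f, g, h} and {b, d, e}; each is 2-regular, so G = C_5 ⊔ C_3. The components are non-isomorphic (different sizes), so Aut(G) = Aut(C_3) × Aut(C_5) = D_3 × D_5 of order 6·10 = 60.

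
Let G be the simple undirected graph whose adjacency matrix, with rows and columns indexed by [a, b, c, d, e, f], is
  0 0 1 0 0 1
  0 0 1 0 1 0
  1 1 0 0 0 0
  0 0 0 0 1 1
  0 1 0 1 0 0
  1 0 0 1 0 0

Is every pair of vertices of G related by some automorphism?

Yes

G is 2-regular and connected on 6 vertices, i.e. the cycle C_6. The automorphisms of the 6-cycle are exactly the symmetries of a regular 6-gon: the dihedral group D_6, |D_6| = 12. Under this action every vertex can be carried to every other, so G is vertex-transitive.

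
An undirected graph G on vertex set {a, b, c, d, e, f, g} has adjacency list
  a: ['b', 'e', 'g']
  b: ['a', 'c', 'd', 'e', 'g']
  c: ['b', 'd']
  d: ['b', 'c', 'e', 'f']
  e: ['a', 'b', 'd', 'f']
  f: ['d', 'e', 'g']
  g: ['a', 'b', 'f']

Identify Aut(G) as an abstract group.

{e}

Degrees alone do not determine every vertex (e.g. a and f both have degree 3), but their neighbour-degree multisets differ: N(a) has degrees [3, 4, 5] while N(f) has degrees [3, 4, 4]. Repeating this refinement separates all vertices, so the only automorphism is the identity.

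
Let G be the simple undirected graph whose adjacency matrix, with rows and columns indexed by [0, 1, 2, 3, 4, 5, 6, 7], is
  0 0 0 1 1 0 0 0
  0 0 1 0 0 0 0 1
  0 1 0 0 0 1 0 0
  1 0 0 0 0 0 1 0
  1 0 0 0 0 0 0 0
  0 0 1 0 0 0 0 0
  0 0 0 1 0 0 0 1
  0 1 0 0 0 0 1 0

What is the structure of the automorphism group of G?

Z_2

The degree sequence is [2, 2, 2, 2, 1, 1, 2, 2]; the two degree-1 vertices 4 and 5 are the ends of a path, so G = P_8. A path has exactly one nontrivial symmetry — reversal — giving Aut(G) of order 2.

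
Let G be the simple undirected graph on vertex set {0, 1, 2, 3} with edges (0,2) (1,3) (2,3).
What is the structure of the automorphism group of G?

The degree sequence is [1, 1, 2, 2]; the two degree-1 vertices 0 and 1 are the ends of a path, so G = P_4. A path has exactly one nontrivial symmetry — reversal — giving Aut(G) of order 2.

C_2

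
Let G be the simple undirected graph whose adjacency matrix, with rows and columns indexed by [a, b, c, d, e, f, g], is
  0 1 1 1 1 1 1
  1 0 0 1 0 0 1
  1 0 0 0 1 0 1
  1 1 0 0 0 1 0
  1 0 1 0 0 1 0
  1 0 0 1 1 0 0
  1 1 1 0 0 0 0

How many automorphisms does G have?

12

Vertex a is the unique vertex of degree 6; the remaining 6 vertices each have degree 3 and induce a cycle, so G is the wheel on 7 vertices with hub a. With the hub fixed, the remaining symmetry is that of the rim cycle C_6, giving the dihedral group D_6.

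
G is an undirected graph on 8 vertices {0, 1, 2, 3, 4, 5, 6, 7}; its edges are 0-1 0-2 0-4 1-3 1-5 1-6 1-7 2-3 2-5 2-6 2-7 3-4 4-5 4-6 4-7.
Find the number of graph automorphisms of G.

720

The vertices split by degree into {1, 2, 4} (degree 5) and {0, 3, 5, 6, 7} (degree 3); every edge runs between the two parts, so G is the complete bipartite graph K_{3,5}. The parts have unequal sizes, so no automorphism swaps them; each part is permuted independently, giving S_5 × S_3 of order 5!·3! = 720.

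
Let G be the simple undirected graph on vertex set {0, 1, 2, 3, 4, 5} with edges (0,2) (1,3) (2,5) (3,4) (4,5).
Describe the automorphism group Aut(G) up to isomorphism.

Z_2

The degree sequence is [1, 1, 2, 2, 2, 2]; the two degree-1 vertices 0 and 1 are the ends of a path, so G = P_6. The only nontrivial automorphism of a path is the end-to-end reflection, so Aut(G) ≅ Z_2.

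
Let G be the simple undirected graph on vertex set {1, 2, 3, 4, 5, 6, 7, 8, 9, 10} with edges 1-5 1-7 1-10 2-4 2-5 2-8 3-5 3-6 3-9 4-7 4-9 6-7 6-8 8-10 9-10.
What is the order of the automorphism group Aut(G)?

120

G is 3-regular on 10 vertices with no triangles and no 4-cycles (girth 5): this is the Petersen graph. It is a classical fact that the Petersen graph has automorphism group S_5 (order 120), arising from its description as the Kneser graph K(5,2).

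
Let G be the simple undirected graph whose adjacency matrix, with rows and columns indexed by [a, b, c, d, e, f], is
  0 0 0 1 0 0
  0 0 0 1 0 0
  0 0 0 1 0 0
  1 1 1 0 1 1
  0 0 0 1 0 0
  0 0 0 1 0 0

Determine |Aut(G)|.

Vertex d has degree 5 and every other vertex has degree 1, so G is the star K_{1,5} with centre d. The 5 leaves are pairwise interchangeable while the centre is fixed, giving Aut(G) = S_5.

120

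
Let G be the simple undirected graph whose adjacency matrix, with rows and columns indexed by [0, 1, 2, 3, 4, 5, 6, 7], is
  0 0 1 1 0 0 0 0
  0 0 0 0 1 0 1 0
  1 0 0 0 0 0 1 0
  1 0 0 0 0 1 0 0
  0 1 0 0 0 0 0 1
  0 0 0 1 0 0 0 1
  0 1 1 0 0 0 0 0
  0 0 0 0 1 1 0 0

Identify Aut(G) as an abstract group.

D_8

G is 2-regular and connected on 8 vertices, i.e. the cycle C_8. C_8 has 8 rotations and 8 reflections, so Aut(C_8) ≅ D_8 of order 16.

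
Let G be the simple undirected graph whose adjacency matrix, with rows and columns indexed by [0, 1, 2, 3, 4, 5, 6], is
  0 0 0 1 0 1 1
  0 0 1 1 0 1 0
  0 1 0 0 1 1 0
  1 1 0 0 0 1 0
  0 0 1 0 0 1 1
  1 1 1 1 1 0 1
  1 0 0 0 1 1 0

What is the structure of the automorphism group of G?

Vertex 5 is the unique vertex of degree 6; the remaining 6 vertices each have degree 3 and induce a cycle, so G is the wheel on 7 vertices with hub 5. With the hub fixed, the remaining symmetry is that of the rim cycle C_6, giving the dihedral group D_6.

the dihedral group of order 12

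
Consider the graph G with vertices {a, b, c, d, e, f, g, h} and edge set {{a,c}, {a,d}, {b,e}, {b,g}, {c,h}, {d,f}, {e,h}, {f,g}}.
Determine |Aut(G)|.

16

Every vertex has degree 2 and the graph is connected, so G is the 8-cycle C_8. The automorphisms of the 8-cycle are exactly the symmetries of a regular 8-gon: the dihedral group D_8, |D_8| = 16.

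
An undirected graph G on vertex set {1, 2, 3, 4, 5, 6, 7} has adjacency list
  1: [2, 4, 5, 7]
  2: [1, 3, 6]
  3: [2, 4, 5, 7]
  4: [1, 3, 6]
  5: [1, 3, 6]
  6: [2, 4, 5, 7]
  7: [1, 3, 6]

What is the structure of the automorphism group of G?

The vertices split by degree into {1, 3, 6} (degree 4) and {2, 4, 5, 7} (degree 3); every edge runs between the two parts, so G is the complete bipartite graph K_{3,4}. The parts have unequal sizes, so no automorphism swaps them; each part is permuted independently, giving S_3 × S_4 of order 3!·4! = 144.

S_3 × S_4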